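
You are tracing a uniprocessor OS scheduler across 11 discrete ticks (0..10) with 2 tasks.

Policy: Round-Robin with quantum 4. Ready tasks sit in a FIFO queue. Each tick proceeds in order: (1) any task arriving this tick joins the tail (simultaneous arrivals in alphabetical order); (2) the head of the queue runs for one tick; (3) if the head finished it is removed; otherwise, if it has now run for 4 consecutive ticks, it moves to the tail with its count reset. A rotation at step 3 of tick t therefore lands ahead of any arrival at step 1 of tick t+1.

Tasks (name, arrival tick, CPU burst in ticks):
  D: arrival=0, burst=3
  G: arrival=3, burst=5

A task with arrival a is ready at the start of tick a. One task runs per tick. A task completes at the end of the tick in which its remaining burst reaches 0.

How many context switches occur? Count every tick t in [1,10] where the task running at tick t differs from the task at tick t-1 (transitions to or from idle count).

t=0: queue=[D] q_used=0 → run D
t=1: queue=[D] q_used=1 → run D
t=2: queue=[D] q_used=2 → run D
t=3: queue=[G] q_used=0 → run G
t=4: queue=[G] q_used=1 → run G
t=5: queue=[G] q_used=2 → run G
t=6: queue=[G] q_used=3 → run G
t=7: queue=[G] q_used=0 → run G
t=8: (idle)
t=9: (idle)
t=10: (idle)

context switches = 2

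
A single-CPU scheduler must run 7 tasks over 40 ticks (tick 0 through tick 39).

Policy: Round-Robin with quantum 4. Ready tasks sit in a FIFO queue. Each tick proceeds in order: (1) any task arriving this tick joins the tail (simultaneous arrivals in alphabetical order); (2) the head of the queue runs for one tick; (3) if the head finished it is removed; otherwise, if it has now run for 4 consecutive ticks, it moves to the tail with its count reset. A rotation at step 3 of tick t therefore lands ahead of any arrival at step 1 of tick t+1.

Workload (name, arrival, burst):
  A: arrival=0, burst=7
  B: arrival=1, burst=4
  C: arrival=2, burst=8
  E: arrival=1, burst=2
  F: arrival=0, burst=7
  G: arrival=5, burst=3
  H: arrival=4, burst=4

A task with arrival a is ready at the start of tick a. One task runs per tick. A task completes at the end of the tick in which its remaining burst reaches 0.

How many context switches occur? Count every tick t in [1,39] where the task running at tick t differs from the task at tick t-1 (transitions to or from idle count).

t=0: queue=[A,F] q_used=0 → run A
t=1: queue=[A,F,B,E] q_used=1 → run A
t=2: queue=[A,F,B,E,C] q_used=2 → run A
t=3: queue=[A,F,B,E,C] q_used=3 → run A
t=4: queue=[F,B,E,C,A,H] q_used=0 → run F
t=5: queue=[F,B,E,C,A,H,G] q_used=1 → run F
t=6: queue=[F,B,E,C,A,H,G] q_used=2 → run F
t=7: queue=[F,B,E,C,A,H,G] q_used=3 → run F
t=8: queue=[B,E,C,A,H,G,F] q_used=0 → run B
t=9: queue=[B,E,C,A,H,G,F] q_used=1 → run B
t=10: queue=[B,E,C,A,H,G,F] q_used=2 → run B
t=11: queue=[B,E,C,A,H,G,F] q_used=3 → run B
t=12: queue=[E,C,A,H,G,F] q_used=0 → run E
t=13: queue=[E,C,A,H,G,F] q_used=1 → run E
t=14: queue=[C,A,H,G,F] q_used=0 → run C
t=15: queue=[C,A,H,G,F] q_used=1 → run C
t=16: queue=[C,A,H,G,F] q_used=2 → run C
t=17: queue=[C,A,H,G,F] q_used=3 → run C
t=18: queue=[A,H,G,F,C] q_used=0 → run A
t=19: queue=[A,H,G,F,C] q_used=1 → run A
t=20: queue=[A,H,G,F,C] q_used=2 → run A
t=21: queue=[H,G,F,C] q_used=0 → run H
t=22: queue=[H,G,F,C] q_used=1 → run H
t=23: queue=[H,G,F,C] q_used=2 → run H
t=24: queue=[H,G,F,C] q_used=3 → run H
t=25: queue=[G,F,C] q_used=0 → run G
t=26: queue=[G,F,C] q_used=1 → run G
t=27: queue=[G,F,C] q_used=2 → run G
t=28: queue=[F,C] q_used=0 → run F
t=29: queue=[F,C] q_used=1 → run F
t=30: queue=[F,C] q_used=2 → run F
t=31: queue=[C] q_used=0 → run C
t=32: queue=[C] q_used=1 → run C
t=33: queue=[C] q_used=2 → run C
t=34: queue=[C] q_used=3 → run C
t=35: (idle)
t=36: (idle)
t=37: (idle)
t=38: (idle)
t=39: (idle)

context switches = 10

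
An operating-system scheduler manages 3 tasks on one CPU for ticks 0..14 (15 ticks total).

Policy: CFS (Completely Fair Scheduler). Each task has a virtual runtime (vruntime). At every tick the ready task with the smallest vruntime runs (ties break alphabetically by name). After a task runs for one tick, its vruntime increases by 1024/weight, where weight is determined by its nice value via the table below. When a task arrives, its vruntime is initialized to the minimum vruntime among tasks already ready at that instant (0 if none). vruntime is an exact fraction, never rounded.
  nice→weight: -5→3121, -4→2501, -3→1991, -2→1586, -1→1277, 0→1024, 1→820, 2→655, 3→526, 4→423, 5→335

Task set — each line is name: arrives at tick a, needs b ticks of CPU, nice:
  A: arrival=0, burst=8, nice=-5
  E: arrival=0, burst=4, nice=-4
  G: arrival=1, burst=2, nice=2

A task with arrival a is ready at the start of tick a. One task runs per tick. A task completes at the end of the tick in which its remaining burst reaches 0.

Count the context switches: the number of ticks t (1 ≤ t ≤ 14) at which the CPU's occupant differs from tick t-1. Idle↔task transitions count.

t=0: vr[A=0 E=0] → run A
t=1: vr[A=1024/3121 E=0 G=0] → run E
t=2: vr[A=1024/3121 E=1024/2501 G=0] → run G
t=3: vr[A=1024/3121 E=1024/2501 G=1024/655] → run A
t=4: vr[A=2048/3121 E=1024/2501 G=1024/655] → run E
t=5: vr[A=2048/3121 E=2048/2501 G=1024/655] → run A
t=6: vr[A=3072/3121 E=2048/2501 G=1024/655] → run E
t=7: vr[A=3072/3121 E=3072/2501 G=1024/655] → run A
t=8: vr[A=4096/3121 E=3072/2501 G=1024/655] → run E
t=9: vr[A=4096/3121 G=1024/655] → run A
t=10: vr[A=5120/3121 G=1024/655] → run G
t=11: vr[A=5120/3121] → run A
t=12: vr[A=6144/3121] → run A
t=13: vr[A=7168/3121] → run A
t=14: (idle)

context switches = 12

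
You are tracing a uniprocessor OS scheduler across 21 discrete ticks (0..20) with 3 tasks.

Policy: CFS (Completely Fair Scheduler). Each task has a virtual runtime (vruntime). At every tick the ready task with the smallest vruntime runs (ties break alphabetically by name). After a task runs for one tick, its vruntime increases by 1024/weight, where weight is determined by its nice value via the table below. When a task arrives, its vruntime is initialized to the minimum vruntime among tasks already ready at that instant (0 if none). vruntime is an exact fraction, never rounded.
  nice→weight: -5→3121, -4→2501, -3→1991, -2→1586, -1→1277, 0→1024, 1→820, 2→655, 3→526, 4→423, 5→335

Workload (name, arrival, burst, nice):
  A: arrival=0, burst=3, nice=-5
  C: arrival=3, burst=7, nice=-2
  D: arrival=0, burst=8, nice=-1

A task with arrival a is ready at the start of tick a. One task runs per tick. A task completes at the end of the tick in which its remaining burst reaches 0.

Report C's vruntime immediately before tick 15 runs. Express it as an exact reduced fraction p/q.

t=0: vr[A=0 D=0] → run A
t=1: vr[A=1024/3121 D=0] → run D
t=2: vr[A=1024/3121 D=1024/1277] → run A
t=3: vr[A=2048/3121 C=2048/3121 D=1024/1277] → run A
t=4: vr[C=2048/3121 D=1024/1277] → run C
t=5: vr[C=3222016/2474953 D=1024/1277] → run D
t=6: vr[C=3222016/2474953 D=2048/1277] → run C
t=7: vr[C=4819968/2474953 D=2048/1277] → run D
t=8: vr[C=4819968/2474953 D=3072/1277] → run C
t=9: vr[C=6417920/2474953 D=3072/1277] → run D
t=10: vr[C=6417920/2474953 D=4096/1277] → run C
t=11: vr[C=8015872/2474953 D=4096/1277] → run D
t=12: vr[C=8015872/2474953 D=5120/1277] → run C
t=13: vr[C=9613824/2474953 D=5120/1277] → run C
t=14: vr[C=11211776/2474953 D=5120/1277] → run D
t=15: vr[C=11211776/2474953 D=6144/1277] → run C
t=16: vr[D=6144/1277] → run D
t=17: vr[D=7168/1277] → run D
t=18: (idle)
t=19: (idle)
t=20: (idle)

vruntime(C, start of tick 15) = 11211776/2474953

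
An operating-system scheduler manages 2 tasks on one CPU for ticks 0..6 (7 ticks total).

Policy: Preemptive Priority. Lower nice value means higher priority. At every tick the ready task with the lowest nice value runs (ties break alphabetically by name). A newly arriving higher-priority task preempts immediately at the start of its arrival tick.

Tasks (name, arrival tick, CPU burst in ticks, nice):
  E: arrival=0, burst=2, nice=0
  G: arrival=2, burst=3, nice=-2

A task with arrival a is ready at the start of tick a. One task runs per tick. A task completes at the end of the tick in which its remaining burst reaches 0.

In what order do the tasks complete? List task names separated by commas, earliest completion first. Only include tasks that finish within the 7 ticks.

t=0: ready={E} → run E
t=1: ready={E} → run E
t=2: ready={G} → run G
t=3: ready={G} → run G
t=4: ready={G} → run G
t=5: (idle)
t=6: (idle)

completion order = E, G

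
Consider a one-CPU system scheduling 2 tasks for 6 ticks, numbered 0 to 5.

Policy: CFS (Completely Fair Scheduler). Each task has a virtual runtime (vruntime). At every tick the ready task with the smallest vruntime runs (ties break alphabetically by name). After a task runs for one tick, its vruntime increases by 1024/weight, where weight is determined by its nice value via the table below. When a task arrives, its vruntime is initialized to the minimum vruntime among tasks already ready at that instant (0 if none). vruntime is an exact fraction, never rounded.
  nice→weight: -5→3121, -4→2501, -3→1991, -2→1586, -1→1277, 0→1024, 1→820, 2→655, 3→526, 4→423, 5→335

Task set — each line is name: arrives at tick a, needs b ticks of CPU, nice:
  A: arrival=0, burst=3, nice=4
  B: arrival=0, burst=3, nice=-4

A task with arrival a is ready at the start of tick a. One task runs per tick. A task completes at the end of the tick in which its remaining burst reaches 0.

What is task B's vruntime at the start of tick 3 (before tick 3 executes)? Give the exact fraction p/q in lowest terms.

t=0: vr[A=0 B=0] → run A
t=1: vr[A=1024/423 B=0] → run B
t=2: vr[A=1024/423 B=1024/2501] → run B
t=3: vr[A=1024/423 B=2048/2501] → run B
t=4: vr[A=1024/423] → run A
t=5: vr[A=2048/423] → run A

vruntime(B, start of tick 3) = 2048/2501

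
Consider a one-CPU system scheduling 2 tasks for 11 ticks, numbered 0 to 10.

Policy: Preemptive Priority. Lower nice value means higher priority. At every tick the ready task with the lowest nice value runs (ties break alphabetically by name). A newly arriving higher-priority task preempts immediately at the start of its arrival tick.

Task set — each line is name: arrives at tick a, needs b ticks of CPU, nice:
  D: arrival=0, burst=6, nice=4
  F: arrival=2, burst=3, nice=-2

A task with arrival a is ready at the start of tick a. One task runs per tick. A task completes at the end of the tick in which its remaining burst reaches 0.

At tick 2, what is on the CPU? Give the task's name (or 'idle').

running at tick 2 = F

t=0: ready={D} → run D
t=1: ready={D} → run D
t=2: ready={D,F} → run F
t=3: ready={D,F} → run F
t=4: ready={D,F} → run F
t=5: ready={D} → run D
t=6: ready={D} → run D
t=7: ready={D} → run D
t=8: ready={D} → run D
t=9: (idle)
t=10: (idle)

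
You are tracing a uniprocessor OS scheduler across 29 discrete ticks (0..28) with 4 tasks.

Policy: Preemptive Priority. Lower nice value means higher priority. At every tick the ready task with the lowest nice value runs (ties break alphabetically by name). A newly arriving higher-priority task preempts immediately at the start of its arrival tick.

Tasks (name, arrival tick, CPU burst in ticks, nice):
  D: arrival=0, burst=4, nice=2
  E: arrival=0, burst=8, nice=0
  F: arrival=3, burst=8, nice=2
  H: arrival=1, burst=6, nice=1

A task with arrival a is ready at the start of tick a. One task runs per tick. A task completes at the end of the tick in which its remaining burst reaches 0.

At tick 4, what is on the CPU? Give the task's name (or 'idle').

t=0: ready={D,E} → run E
t=1: ready={D,E,H} → run E
t=2: ready={D,E,H} → run E
t=3: ready={D,E,F,H} → run E
t=4: ready={D,E,F,H} → run E
t=5: ready={D,E,F,H} → run E
t=6: ready={D,E,F,H} → run E
t=7: ready={D,E,F,H} → run E
t=8: ready={D,F,H} → run H
t=9: ready={D,F,H} → run H
t=10: ready={D,F,H} → run H
t=11: ready={D,F,H} → run H
t=12: ready={D,F,H} → run H
t=13: ready={D,F,H} → run H
t=14: ready={D,F} → run D
t=15: ready={D,F} → run D
t=16: ready={D,F} → run D
t=17: ready={D,F} → run D
t=18: ready={F} → run F
t=19: ready={F} → run F
t=20: ready={F} → run F
t=21: ready={F} → run F
t=22: ready={F} → run F
t=23: ready={F} → run F
t=24: ready={F} → run F
t=25: ready={F} → run F
t=26: (idle)
t=27: (idle)
t=28: (idle)

running at tick 4 = E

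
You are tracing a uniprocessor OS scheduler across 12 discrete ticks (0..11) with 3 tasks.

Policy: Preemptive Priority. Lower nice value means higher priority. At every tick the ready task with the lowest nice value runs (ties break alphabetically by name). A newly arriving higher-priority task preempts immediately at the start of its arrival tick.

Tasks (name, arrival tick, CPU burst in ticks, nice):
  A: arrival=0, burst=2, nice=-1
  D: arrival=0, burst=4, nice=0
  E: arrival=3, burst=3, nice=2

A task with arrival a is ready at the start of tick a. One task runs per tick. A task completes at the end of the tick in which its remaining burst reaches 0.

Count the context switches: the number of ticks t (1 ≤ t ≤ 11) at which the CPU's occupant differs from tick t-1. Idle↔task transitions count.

t=0: ready={A,D} → run A
t=1: ready={A,D} → run A
t=2: ready={D} → run D
t=3: ready={D,E} → run D
t=4: ready={D,E} → run D
t=5: ready={D,E} → run D
t=6: ready={E} → run E
t=7: ready={E} → run E
t=8: ready={E} → run E
t=9: (idle)
t=10: (idle)
t=11: (idle)

context switches = 3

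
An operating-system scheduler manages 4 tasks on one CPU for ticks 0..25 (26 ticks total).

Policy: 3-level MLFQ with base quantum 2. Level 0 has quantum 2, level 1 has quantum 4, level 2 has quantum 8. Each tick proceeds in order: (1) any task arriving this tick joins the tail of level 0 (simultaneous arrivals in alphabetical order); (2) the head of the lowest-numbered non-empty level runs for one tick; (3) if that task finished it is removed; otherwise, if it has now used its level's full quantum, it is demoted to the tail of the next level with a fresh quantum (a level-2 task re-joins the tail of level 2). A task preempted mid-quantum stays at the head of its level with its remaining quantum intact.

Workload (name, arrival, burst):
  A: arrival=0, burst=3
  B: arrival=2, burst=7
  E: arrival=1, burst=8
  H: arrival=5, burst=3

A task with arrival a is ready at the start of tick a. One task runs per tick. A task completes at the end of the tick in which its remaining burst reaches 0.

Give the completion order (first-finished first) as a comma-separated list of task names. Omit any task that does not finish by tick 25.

completion order = A, H, E, B

t=0: L0/L1/L2 = A/-/- → run A
t=1: L0/L1/L2 = AE/-/- → run A
t=2: L0/L1/L2 = EB/A/- → run E
t=3: L0/L1/L2 = EB/A/- → run E
t=4: L0/L1/L2 = B/AE/- → run B
t=5: L0/L1/L2 = BH/AE/- → run B
t=6: L0/L1/L2 = H/AEB/- → run H
t=7: L0/L1/L2 = H/AEB/- → run H
t=8: L0/L1/L2 = -/AEBH/- → run A
t=9: L0/L1/L2 = -/EBH/- → run E
t=10: L0/L1/L2 = -/EBH/- → run E
t=11: L0/L1/L2 = -/EBH/- → run E
t=12: L0/L1/L2 = -/EBH/- → run E
t=13: L0/L1/L2 = -/BH/E → run B
t=14: L0/L1/L2 = -/BH/E → run B
t=15: L0/L1/L2 = -/BH/E → run B
t=16: L0/L1/L2 = -/BH/E → run B
t=17: L0/L1/L2 = -/H/EB → run H
t=18: L0/L1/L2 = -/-/EB → run E
t=19: L0/L1/L2 = -/-/EB → run E
t=20: L0/L1/L2 = -/-/B → run B
t=21: (idle)
t=22: (idle)
t=23: (idle)
t=24: (idle)
t=25: (idle)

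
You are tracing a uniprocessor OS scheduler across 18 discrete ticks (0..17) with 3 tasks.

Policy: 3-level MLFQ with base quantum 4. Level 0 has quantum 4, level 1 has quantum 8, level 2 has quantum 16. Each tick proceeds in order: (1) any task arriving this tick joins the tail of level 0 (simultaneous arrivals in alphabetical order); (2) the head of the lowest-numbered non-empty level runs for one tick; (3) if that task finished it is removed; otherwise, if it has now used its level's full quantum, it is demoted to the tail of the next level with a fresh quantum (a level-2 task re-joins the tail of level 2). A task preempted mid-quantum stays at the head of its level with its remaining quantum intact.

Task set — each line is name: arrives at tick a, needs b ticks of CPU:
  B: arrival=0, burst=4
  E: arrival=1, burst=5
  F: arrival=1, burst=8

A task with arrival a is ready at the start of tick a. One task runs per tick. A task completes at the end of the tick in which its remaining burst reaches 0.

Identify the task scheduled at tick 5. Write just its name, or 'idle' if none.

t=0: L0/L1/L2 = B/-/- → run B
t=1: L0/L1/L2 = BEF/-/- → run B
t=2: L0/L1/L2 = BEF/-/- → run B
t=3: L0/L1/L2 = BEF/-/- → run B
t=4: L0/L1/L2 = EF/-/- → run E
t=5: L0/L1/L2 = EF/-/- → run E
t=6: L0/L1/L2 = EF/-/- → run E
t=7: L0/L1/L2 = EF/-/- → run E
t=8: L0/L1/L2 = F/E/- → run F
t=9: L0/L1/L2 = F/E/- → run F
t=10: L0/L1/L2 = F/E/- → run F
t=11: L0/L1/L2 = F/E/- → run F
t=12: L0/L1/L2 = -/EF/- → run E
t=13: L0/L1/L2 = -/F/- → run F
t=14: L0/L1/L2 = -/F/- → run F
t=15: L0/L1/L2 = -/F/- → run F
t=16: L0/L1/L2 = -/F/- → run F
t=17: (idle)

running at tick 5 = E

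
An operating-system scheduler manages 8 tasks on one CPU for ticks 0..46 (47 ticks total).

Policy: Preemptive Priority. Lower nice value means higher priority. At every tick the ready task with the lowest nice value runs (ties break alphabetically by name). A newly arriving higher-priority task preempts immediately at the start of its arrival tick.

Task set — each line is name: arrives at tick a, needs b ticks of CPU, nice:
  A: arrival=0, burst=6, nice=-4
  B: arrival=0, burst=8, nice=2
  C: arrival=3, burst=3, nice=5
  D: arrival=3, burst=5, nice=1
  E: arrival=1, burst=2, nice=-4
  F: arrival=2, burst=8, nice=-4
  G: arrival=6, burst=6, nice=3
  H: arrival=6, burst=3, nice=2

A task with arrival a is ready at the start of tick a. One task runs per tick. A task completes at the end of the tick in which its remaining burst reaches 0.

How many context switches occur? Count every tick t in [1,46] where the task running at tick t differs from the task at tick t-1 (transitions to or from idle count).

context switches = 8

t=0: ready={A,B} → run A
t=1: ready={A,B,E} → run A
t=2: ready={A,B,E,F} → run A
t=3: ready={A,B,C,D,E,F} → run A
t=4: ready={A,B,C,D,E,F} → run A
t=5: ready={A,B,C,D,E,F} → run A
t=6: ready={B,C,D,E,F,G,H} → run E
t=7: ready={B,C,D,E,F,G,H} → run E
t=8: ready={B,C,D,F,G,H} → run F
t=9: ready={B,C,D,F,G,H} → run F
t=10: ready={B,C,D,F,G,H} → run F
t=11: ready={B,C,D,F,G,H} → run F
t=12: ready={B,C,D,F,G,H} → run F
t=13: ready={B,C,D,F,G,H} → run F
t=14: ready={B,C,D,F,G,H} → run F
t=15: ready={B,C,D,F,G,H} → run F
t=16: ready={B,C,D,G,H} → run D
t=17: ready={B,C,D,G,H} → run D
t=18: ready={B,C,D,G,H} → run D
t=19: ready={B,C,D,G,H} → run D
t=20: ready={B,C,D,G,H} → run D
t=21: ready={B,C,G,H} → run B
t=22: ready={B,C,G,H} → run B
t=23: ready={B,C,G,H} → run B
t=24: ready={B,C,G,H} → run B
t=25: ready={B,C,G,H} → run B
t=26: ready={B,C,G,H} → run B
t=27: ready={B,C,G,H} → run B
t=28: ready={B,C,G,H} → run B
t=29: ready={C,G,H} → run H
t=30: ready={C,G,H} → run H
t=31: ready={C,G,H} → run H
t=32: ready={C,G} → run G
t=33: ready={C,G} → run G
t=34: ready={C,G} → run G
t=35: ready={C,G} → run G
t=36: ready={C,G} → run G
t=37: ready={C,G} → run G
t=38: ready={C} → run C
t=39: ready={C} → run C
t=40: ready={C} → run C
t=41: (idle)
t=42: (idle)
t=43: (idle)
t=44: (idle)
t=45: (idle)
t=46: (idle)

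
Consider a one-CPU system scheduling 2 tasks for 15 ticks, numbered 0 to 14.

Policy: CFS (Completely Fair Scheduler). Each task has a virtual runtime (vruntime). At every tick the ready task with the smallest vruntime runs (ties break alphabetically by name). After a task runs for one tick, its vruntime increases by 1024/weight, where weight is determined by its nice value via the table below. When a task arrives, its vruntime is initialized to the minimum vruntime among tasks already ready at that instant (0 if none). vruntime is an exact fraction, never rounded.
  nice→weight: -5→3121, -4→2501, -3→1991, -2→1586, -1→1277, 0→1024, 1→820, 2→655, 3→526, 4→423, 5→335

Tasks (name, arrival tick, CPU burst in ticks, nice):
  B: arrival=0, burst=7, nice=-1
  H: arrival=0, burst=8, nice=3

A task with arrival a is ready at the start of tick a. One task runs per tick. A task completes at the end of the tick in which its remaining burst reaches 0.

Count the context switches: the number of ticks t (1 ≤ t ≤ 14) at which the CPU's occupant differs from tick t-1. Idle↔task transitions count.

t=0: vr[B=0 H=0] → run B
t=1: vr[B=1024/1277 H=0] → run H
t=2: vr[B=1024/1277 H=512/263] → run B
t=3: vr[B=2048/1277 H=512/263] → run B
t=4: vr[B=3072/1277 H=512/263] → run H
t=5: vr[B=3072/1277 H=1024/263] → run B
t=6: vr[B=4096/1277 H=1024/263] → run B
t=7: vr[B=5120/1277 H=1024/263] → run H
t=8: vr[B=5120/1277 H=1536/263] → run B
t=9: vr[B=6144/1277 H=1536/263] → run B
t=10: vr[H=1536/263] → run H
t=11: vr[H=2048/263] → run H
t=12: vr[H=2560/263] → run H
t=13: vr[H=3072/263] → run H
t=14: vr[H=3584/263] → run H

context switches = 7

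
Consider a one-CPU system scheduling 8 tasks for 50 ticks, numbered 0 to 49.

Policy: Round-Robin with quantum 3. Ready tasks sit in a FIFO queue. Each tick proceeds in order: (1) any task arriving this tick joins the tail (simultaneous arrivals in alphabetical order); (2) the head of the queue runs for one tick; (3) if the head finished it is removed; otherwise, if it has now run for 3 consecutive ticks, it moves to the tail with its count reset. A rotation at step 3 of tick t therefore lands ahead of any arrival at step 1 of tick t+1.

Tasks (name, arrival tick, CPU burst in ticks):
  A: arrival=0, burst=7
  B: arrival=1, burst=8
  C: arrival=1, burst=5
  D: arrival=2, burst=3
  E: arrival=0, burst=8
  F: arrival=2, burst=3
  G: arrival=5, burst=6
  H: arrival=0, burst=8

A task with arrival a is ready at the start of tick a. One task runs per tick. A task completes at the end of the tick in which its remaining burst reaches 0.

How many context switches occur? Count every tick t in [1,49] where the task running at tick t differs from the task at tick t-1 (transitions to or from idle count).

context switches = 18

t=0: queue=[A,E,H] q_used=0 → run A
t=1: queue=[A,E,H,B,C] q_used=1 → run A
t=2: queue=[A,E,H,B,C,D,F] q_used=2 → run A
t=3: queue=[E,H,B,C,D,F,A] q_used=0 → run E
t=4: queue=[E,H,B,C,D,F,A] q_used=1 → run E
t=5: queue=[E,H,B,C,D,F,A,G] q_used=2 → run E
t=6: queue=[H,B,C,D,F,A,G,E] q_used=0 → run H
t=7: queue=[H,B,C,D,F,A,G,E] q_used=1 → run H
t=8: queue=[H,B,C,D,F,A,G,E] q_used=2 → run H
t=9: queue=[B,C,D,F,A,G,E,H] q_used=0 → run B
t=10: queue=[B,C,D,F,A,G,E,H] q_used=1 → run B
t=11: queue=[B,C,D,F,A,G,E,H] q_used=2 → run B
t=12: queue=[C,D,F,A,G,E,H,B] q_used=0 → run C
t=13: queue=[C,D,F,A,G,E,H,B] q_used=1 → run C
t=14: queue=[C,D,F,A,G,E,H,B] q_used=2 → run C
t=15: queue=[D,F,A,G,E,H,B,C] q_used=0 → run D
t=16: queue=[D,F,A,G,E,H,B,C] q_used=1 → run D
t=17: queue=[D,F,A,G,E,H,B,C] q_used=2 → run D
t=18: queue=[F,A,G,E,H,B,C] q_used=0 → run F
t=19: queue=[F,A,G,E,H,B,C] q_used=1 → run F
t=20: queue=[F,A,G,E,H,B,C] q_used=2 → run F
t=21: queue=[A,G,E,H,B,C] q_used=0 → run A
t=22: queue=[A,G,E,H,B,C] q_used=1 → run A
t=23: queue=[A,G,E,H,B,C] q_used=2 → run A
t=24: queue=[G,E,H,B,C,A] q_used=0 → run G
t=25: queue=[G,E,H,B,C,A] q_used=1 → run G
t=26: queue=[G,E,H,B,C,A] q_used=2 → run G
t=27: queue=[E,H,B,C,A,G] q_used=0 → run E
t=28: queue=[E,H,B,C,A,G] q_used=1 → run E
t=29: queue=[E,H,B,C,A,G] q_used=2 → run E
t=30: queue=[H,B,C,A,G,E] q_used=0 → run H
t=31: queue=[H,B,C,A,G,E] q_used=1 → run H
t=32: queue=[H,B,C,A,G,E] q_used=2 → run H
t=33: queue=[B,C,A,G,E,H] q_used=0 → run B
t=34: queue=[B,C,A,G,E,H] q_used=1 → run B
t=35: queue=[B,C,A,G,E,H] q_used=2 → run B
t=36: queue=[C,A,G,E,H,B] q_used=0 → run C
t=37: queue=[C,A,G,E,H,B] q_used=1 → run C
t=38: queue=[A,G,E,H,B] q_used=0 → run A
t=39: queue=[G,E,H,B] q_used=0 → run G
t=40: queue=[G,E,H,B] q_used=1 → run G
t=41: queue=[G,E,H,B] q_used=2 → run G
t=42: queue=[E,H,B] q_used=0 → run E
t=43: queue=[E,H,B] q_used=1 → run E
t=44: queue=[H,B] q_used=0 → run H
t=45: queue=[H,B] q_used=1 → run H
t=46: queue=[B] q_used=0 → run B
t=47: queue=[B] q_used=1 → run B
t=48: (idle)
t=49: (idle)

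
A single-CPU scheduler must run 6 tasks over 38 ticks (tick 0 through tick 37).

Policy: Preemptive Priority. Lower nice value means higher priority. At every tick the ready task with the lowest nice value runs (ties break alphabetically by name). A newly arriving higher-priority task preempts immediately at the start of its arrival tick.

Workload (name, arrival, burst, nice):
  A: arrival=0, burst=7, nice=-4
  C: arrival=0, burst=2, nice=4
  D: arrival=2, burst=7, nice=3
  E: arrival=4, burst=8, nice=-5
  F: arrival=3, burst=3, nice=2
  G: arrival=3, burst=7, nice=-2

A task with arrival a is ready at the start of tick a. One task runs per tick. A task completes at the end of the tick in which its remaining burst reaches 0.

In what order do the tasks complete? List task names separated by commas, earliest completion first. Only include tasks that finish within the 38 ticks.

t=0: ready={A,C} → run A
t=1: ready={A,C} → run A
t=2: ready={A,C,D} → run A
t=3: ready={A,C,D,F,G} → run A
t=4: ready={A,C,D,E,F,G} → run E
t=5: ready={A,C,D,E,F,G} → run E
t=6: ready={A,C,D,E,F,G} → run E
t=7: ready={A,C,D,E,F,G} → run E
t=8: ready={A,C,D,E,F,G} → run E
t=9: ready={A,C,D,E,F,G} → run E
t=10: ready={A,C,D,E,F,G} → run E
t=11: ready={A,C,D,E,F,G} → run E
t=12: ready={A,C,D,F,G} → run A
t=13: ready={A,C,D,F,G} → run A
t=14: ready={A,C,D,F,G} → run A
t=15: ready={C,D,F,G} → run G
t=16: ready={C,D,F,G} → run G
t=17: ready={C,D,F,G} → run G
t=18: ready={C,D,F,G} → run G
t=19: ready={C,D,F,G} → run G
t=20: ready={C,D,F,G} → run G
t=21: ready={C,D,F,G} → run G
t=22: ready={C,D,F} → run F
t=23: ready={C,D,F} → run F
t=24: ready={C,D,F} → run F
t=25: ready={C,D} → run D
t=26: ready={C,D} → run D
t=27: ready={C,D} → run D
t=28: ready={C,D} → run D
t=29: ready={C,D} → run D
t=30: ready={C,D} → run D
t=31: ready={C,D} → run D
t=32: ready={C} → run C
t=33: ready={C} → run C
t=34: (idle)
t=35: (idle)
t=36: (idle)
t=37: (idle)

completion order = E, A, G, F, D, C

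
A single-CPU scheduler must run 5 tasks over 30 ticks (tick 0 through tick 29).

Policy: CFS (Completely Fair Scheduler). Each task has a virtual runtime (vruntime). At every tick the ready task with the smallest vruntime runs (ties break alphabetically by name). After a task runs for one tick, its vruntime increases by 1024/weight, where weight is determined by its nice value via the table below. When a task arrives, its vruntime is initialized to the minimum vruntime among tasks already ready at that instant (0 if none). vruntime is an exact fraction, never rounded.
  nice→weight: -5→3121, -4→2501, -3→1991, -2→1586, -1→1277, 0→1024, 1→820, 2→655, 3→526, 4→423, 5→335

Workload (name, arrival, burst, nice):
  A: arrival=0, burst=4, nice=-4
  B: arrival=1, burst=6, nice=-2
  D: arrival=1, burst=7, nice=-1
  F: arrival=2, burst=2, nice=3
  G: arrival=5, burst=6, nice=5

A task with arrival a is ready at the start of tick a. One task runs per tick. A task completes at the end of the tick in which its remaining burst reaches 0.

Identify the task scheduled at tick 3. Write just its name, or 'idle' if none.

t=0: vr[A=0] → run A
t=1: vr[A=1024/2501 B=1024/2501 D=1024/2501] → run A
t=2: vr[A=2048/2501 B=1024/2501 D=1024/2501 F=1024/2501] → run B
t=3: vr[A=2048/2501 B=34304/32513 D=1024/2501 F=1024/2501] → run D
t=4: vr[A=2048/2501 B=34304/32513 D=3868672/3193777 F=1024/2501] → run F
t=5: vr[A=2048/2501 B=34304/32513 D=3868672/3193777 F=1549824/657763 G=2048/2501] → run A
t=6: vr[A=3072/2501 B=34304/32513 D=3868672/3193777 F=1549824/657763 G=2048/2501] → run G
t=7: vr[A=3072/2501 B=34304/32513 D=3868672/3193777 F=1549824/657763 G=3247104/837835] → run B
t=8: vr[A=3072/2501 B=55296/32513 D=3868672/3193777 F=1549824/657763 G=3247104/837835] → run D
t=9: vr[A=3072/2501 B=55296/32513 D=6429696/3193777 F=1549824/657763 G=3247104/837835] → run A
t=10: vr[B=55296/32513 D=6429696/3193777 F=1549824/657763 G=3247104/837835] → run B
t=11: vr[B=76288/32513 D=6429696/3193777 F=1549824/657763 G=3247104/837835] → run D
t=12: vr[B=76288/32513 D=8990720/3193777 F=1549824/657763 G=3247104/837835] → run B
t=13: vr[B=97280/32513 D=8990720/3193777 F=1549824/657763 G=3247104/837835] → run F
t=14: vr[B=97280/32513 D=8990720/3193777 G=3247104/837835] → run D
t=15: vr[B=97280/32513 D=11551744/3193777 G=3247104/837835] → run B
t=16: vr[B=118272/32513 D=11551744/3193777 G=3247104/837835] → run D
t=17: vr[B=118272/32513 D=14112768/3193777 G=3247104/837835] → run B
t=18: vr[D=14112768/3193777 G=3247104/837835] → run G
t=19: vr[D=14112768/3193777 G=5808128/837835] → run D
t=20: vr[D=16673792/3193777 G=5808128/837835] → run D
t=21: vr[G=5808128/837835] → run G
t=22: vr[G=8369152/837835] → run G
t=23: vr[G=10930176/837835] → run G
t=24: vr[G=2698240/167567] → run G
t=25: (idle)
t=26: (idle)
t=27: (idle)
t=28: (idle)
t=29: (idle)

running at tick 3 = D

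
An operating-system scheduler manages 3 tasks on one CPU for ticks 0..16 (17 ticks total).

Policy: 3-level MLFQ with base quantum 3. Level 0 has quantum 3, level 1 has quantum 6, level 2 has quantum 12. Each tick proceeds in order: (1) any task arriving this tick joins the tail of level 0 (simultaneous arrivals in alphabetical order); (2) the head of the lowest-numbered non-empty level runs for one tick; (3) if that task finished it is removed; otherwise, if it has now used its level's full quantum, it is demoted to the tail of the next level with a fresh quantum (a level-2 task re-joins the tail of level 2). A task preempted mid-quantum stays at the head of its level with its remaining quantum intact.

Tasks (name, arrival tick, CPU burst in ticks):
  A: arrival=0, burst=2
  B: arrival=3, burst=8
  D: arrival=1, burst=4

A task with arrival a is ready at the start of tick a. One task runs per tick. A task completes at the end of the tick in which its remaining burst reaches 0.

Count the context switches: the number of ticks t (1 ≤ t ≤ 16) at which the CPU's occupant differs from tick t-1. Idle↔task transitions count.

context switches = 5

t=0: L0/L1/L2 = A/-/- → run A
t=1: L0/L1/L2 = AD/-/- → run A
t=2: L0/L1/L2 = D/-/- → run D
t=3: L0/L1/L2 = DB/-/- → run D
t=4: L0/L1/L2 = DB/-/- → run D
t=5: L0/L1/L2 = B/D/- → run B
t=6: L0/L1/L2 = B/D/- → run B
t=7: L0/L1/L2 = B/D/- → run B
t=8: L0/L1/L2 = -/DB/- → run D
t=9: L0/L1/L2 = -/B/- → run B
t=10: L0/L1/L2 = -/B/- → run B
t=11: L0/L1/L2 = -/B/- → run B
t=12: L0/L1/L2 = -/B/- → run B
t=13: L0/L1/L2 = -/B/- → run B
t=14: (idle)
t=15: (idle)
t=16: (idle)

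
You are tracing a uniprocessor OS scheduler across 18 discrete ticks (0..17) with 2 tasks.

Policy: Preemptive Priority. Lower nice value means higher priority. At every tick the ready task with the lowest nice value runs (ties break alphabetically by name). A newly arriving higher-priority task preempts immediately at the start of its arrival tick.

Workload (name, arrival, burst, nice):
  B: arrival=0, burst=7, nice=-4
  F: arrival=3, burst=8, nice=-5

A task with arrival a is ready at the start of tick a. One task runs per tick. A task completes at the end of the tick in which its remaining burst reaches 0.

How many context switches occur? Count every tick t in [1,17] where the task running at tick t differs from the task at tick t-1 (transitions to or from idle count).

context switches = 3

t=0: ready={B} → run B
t=1: ready={B} → run B
t=2: ready={B} → run B
t=3: ready={B,F} → run F
t=4: ready={B,F} → run F
t=5: ready={B,F} → run F
t=6: ready={B,F} → run F
t=7: ready={B,F} → run F
t=8: ready={B,F} → run F
t=9: ready={B,F} → run F
t=10: ready={B,F} → run F
t=11: ready={B} → run B
t=12: ready={B} → run B
t=13: ready={B} → run B
t=14: ready={B} → run B
t=15: (idle)
t=16: (idle)
t=17: (idle)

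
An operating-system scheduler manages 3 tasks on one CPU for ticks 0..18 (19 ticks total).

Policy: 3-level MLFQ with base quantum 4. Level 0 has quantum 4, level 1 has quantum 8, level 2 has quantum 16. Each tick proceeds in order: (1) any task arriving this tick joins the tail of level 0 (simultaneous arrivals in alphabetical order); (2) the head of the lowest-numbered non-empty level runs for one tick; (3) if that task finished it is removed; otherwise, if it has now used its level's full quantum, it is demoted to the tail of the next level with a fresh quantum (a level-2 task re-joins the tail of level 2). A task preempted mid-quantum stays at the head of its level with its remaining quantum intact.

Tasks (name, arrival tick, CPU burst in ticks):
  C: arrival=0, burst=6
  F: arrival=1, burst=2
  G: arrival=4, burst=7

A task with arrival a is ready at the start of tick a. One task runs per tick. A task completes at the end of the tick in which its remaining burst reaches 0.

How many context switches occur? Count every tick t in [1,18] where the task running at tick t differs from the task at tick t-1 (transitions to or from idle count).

context switches = 5

t=0: L0/L1/L2 = C/-/- → run C
t=1: L0/L1/L2 = CF/-/- → run C
t=2: L0/L1/L2 = CF/-/- → run C
t=3: L0/L1/L2 = CF/-/- → run C
t=4: L0/L1/L2 = FG/C/- → run F
t=5: L0/L1/L2 = FG/C/- → run F
t=6: L0/L1/L2 = G/C/- → run G
t=7: L0/L1/L2 = G/C/- → run G
t=8: L0/L1/L2 = G/C/- → run G
t=9: L0/L1/L2 = G/C/- → run G
t=10: L0/L1/L2 = -/CG/- → run C
t=11: L0/L1/L2 = -/CG/- → run C
t=12: L0/L1/L2 = -/G/- → run G
t=13: L0/L1/L2 = -/G/- → run G
t=14: L0/L1/L2 = -/G/- → run G
t=15: (idle)
t=16: (idle)
t=17: (idle)
t=18: (idle)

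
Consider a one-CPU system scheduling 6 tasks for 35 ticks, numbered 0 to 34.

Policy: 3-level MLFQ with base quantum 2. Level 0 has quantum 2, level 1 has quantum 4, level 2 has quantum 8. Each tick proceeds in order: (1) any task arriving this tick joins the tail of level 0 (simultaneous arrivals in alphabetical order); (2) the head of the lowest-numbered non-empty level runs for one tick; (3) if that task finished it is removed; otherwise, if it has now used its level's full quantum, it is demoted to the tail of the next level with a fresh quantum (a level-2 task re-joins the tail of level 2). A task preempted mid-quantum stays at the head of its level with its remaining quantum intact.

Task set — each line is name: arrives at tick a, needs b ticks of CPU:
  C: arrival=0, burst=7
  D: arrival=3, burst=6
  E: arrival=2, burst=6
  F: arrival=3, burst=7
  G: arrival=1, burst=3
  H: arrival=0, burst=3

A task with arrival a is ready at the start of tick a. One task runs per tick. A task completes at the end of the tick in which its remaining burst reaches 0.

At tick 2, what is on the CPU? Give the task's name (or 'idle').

t=0: L0/L1/L2 = CH/-/- → run C
t=1: L0/L1/L2 = CHG/-/- → run C
t=2: L0/L1/L2 = HGE/C/- → run H
t=3: L0/L1/L2 = HGEDF/C/- → run H
t=4: L0/L1/L2 = GEDF/CH/- → run G
t=5: L0/L1/L2 = GEDF/CH/- → run G
t=6: L0/L1/L2 = EDF/CHG/- → run E
t=7: L0/L1/L2 = EDF/CHG/- → run E
t=8: L0/L1/L2 = DF/CHGE/- → run D
t=9: L0/L1/L2 = DF/CHGE/- → run D
t=10: L0/L1/L2 = F/CHGED/- → run F
t=11: L0/L1/L2 = F/CHGED/- → run F
t=12: L0/L1/L2 = -/CHGEDF/- → run C
t=13: L0/L1/L2 = -/CHGEDF/- → run C
t=14: L0/L1/L2 = -/CHGEDF/- → run C
t=15: L0/L1/L2 = -/CHGEDF/- → run C
t=16: L0/L1/L2 = -/HGEDF/C → run H
t=17: L0/L1/L2 = -/GEDF/C → run G
t=18: L0/L1/L2 = -/EDF/C → run E
t=19: L0/L1/L2 = -/EDF/C → run E
t=20: L0/L1/L2 = -/EDF/C → run E
t=21: L0/L1/L2 = -/EDF/C → run E
t=22: L0/L1/L2 = -/DF/C → run D
t=23: L0/L1/L2 = -/DF/C → run D
t=24: L0/L1/L2 = -/DF/C → run D
t=25: L0/L1/L2 = -/DF/C → run D
t=26: L0/L1/L2 = -/F/C → run F
t=27: L0/L1/L2 = -/F/C → run F
t=28: L0/L1/L2 = -/F/C → run F
t=29: L0/L1/L2 = -/F/C → run F
t=30: L0/L1/L2 = -/-/CF → run C
t=31: L0/L1/L2 = -/-/F → run F
t=32: (idle)
t=33: (idle)
t=34: (idle)

running at tick 2 = H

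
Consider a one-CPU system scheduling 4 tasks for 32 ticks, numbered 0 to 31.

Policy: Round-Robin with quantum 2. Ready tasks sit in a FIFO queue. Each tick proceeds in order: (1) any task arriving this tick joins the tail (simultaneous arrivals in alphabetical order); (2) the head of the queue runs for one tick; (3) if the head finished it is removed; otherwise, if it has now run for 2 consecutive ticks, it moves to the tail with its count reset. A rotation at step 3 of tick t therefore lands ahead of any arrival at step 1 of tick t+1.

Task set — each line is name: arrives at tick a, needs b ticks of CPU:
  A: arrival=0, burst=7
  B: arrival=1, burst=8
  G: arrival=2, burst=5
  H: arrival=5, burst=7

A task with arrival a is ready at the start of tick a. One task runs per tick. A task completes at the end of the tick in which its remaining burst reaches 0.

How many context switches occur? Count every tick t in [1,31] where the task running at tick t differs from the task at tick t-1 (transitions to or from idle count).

t=0: queue=[A] q_used=0 → run A
t=1: queue=[A,B] q_used=1 → run A
t=2: queue=[B,A,G] q_used=0 → run B
t=3: queue=[B,A,G] q_used=1 → run B
t=4: queue=[A,G,B] q_used=0 → run A
t=5: queue=[A,G,B,H] q_used=1 → run A
t=6: queue=[G,B,H,A] q_used=0 → run G
t=7: queue=[G,B,H,A] q_used=1 → run G
t=8: queue=[B,H,A,G] q_used=0 → run B
t=9: queue=[B,H,A,G] q_used=1 → run B
t=10: queue=[H,A,G,B] q_used=0 → run H
t=11: queue=[H,A,G,B] q_used=1 → run H
t=12: queue=[A,G,B,H] q_used=0 → run A
t=13: queue=[A,G,B,H] q_used=1 → run A
t=14: queue=[G,B,H,A] q_used=0 → run G
t=15: queue=[G,B,H,A] q_used=1 → run G
t=16: queue=[B,H,A,G] q_used=0 → run B
t=17: queue=[B,H,A,G] q_used=1 → run B
t=18: queue=[H,A,G,B] q_used=0 → run H
t=19: queue=[H,A,G,B] q_used=1 → run H
t=20: queue=[A,G,B,H] q_used=0 → run A
t=21: queue=[G,B,H] q_used=0 → run G
t=22: queue=[B,H] q_used=0 → run B
t=23: queue=[B,H] q_used=1 → run B
t=24: queue=[H] q_used=0 → run H
t=25: queue=[H] q_used=1 → run H
t=26: queue=[H] q_used=0 → run H
t=27: (idle)
t=28: (idle)
t=29: (idle)
t=30: (idle)
t=31: (idle)

context switches = 14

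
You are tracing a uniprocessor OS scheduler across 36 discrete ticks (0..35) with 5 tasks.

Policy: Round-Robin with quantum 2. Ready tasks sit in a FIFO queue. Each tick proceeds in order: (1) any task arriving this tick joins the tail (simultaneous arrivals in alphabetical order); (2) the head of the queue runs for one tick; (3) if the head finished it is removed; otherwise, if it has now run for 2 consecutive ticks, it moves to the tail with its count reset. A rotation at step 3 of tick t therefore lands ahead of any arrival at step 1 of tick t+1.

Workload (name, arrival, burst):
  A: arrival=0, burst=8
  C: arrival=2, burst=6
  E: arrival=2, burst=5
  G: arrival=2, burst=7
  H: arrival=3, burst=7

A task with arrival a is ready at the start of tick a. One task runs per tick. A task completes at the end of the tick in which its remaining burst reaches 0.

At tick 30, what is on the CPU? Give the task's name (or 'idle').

running at tick 30 = H

t=0: queue=[A] q_used=0 → run A
t=1: queue=[A] q_used=1 → run A
t=2: queue=[A,C,E,G] q_used=0 → run A
t=3: queue=[A,C,E,G,H] q_used=1 → run A
t=4: queue=[C,E,G,H,A] q_used=0 → run C
t=5: queue=[C,E,G,H,A] q_used=1 → run C
t=6: queue=[E,G,H,A,C] q_used=0 → run E
t=7: queue=[E,G,H,A,C] q_used=1 → run E
t=8: queue=[G,H,A,C,E] q_used=0 → run G
t=9: queue=[G,H,A,C,E] q_used=1 → run G
t=10: queue=[H,A,C,E,G] q_used=0 → run H
t=11: queue=[H,A,C,E,G] q_used=1 → run H
t=12: queue=[A,C,E,G,H] q_used=0 → run A
t=13: queue=[A,C,E,G,H] q_used=1 → run A
t=14: queue=[C,E,G,H,A] q_used=0 → run C
t=15: queue=[C,E,G,H,A] q_used=1 → run C
t=16: queue=[E,G,H,A,C] q_used=0 → run E
t=17: queue=[E,G,H,A,C] q_used=1 → run E
t=18: queue=[G,H,A,C,E] q_used=0 → run G
t=19: queue=[G,H,A,C,E] q_used=1 → run G
t=20: queue=[H,A,C,E,G] q_used=0 → run H
t=21: queue=[H,A,C,E,G] q_used=1 → run H
t=22: queue=[A,C,E,G,H] q_used=0 → run A
t=23: queue=[A,C,E,G,H] q_used=1 → run A
t=24: queue=[C,E,G,H] q_used=0 → run C
t=25: queue=[C,E,G,H] q_used=1 → run C
t=26: queue=[E,G,H] q_used=0 → run E
t=27: queue=[G,H] q_used=0 → run G
t=28: queue=[G,H] q_used=1 → run G
t=29: queue=[H,G] q_used=0 → run H
t=30: queue=[H,G] q_used=1 → run H
t=31: queue=[G,H] q_used=0 → run G
t=32: queue=[H] q_used=0 → run H
t=33: (idle)
t=34: (idle)
t=35: (idle)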